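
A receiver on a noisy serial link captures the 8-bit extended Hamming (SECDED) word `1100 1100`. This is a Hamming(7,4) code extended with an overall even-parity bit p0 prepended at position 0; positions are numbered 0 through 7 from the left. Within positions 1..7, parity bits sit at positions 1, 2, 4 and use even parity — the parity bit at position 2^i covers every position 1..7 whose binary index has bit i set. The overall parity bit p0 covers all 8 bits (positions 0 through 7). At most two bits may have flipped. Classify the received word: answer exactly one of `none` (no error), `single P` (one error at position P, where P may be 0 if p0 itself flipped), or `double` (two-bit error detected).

none

s1: b1⊕b3⊕b5⊕b7 = 1⊕0⊕1⊕0 = 0
s2: b2⊕b3⊕b6⊕b7 = 0⊕0⊕0⊕0 = 0
s4: b4⊕b5⊕b6⊕b7 = 1⊕1⊕0⊕0 = 0
Syndrome (s4...s1) = 000 → position 0 (no error).
Overall parity (XOR of all 8 bits, including p0): 1⊕1⊕0⊕0⊕1⊕1⊕0⊕0 = 0
Overall=0, syndrome position=0 → no error.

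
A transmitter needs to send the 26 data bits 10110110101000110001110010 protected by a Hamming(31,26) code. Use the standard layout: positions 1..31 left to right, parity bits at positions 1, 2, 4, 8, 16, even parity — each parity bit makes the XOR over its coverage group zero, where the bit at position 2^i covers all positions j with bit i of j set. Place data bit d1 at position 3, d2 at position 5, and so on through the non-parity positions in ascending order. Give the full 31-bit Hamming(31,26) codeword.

0111011001101010000110001110010

Place data bits at non-power-of-two positions: b3=1, b5=0, b6=1, b7=1, b9=0, b10=1, b11=1, b12=0, b13=1, b14=0, b15=1, b17=0, b18=0, b19=0, b20=1, b21=1, b22=0, b23=0, b24=0, b25=1, b26=1, b27=1, b28=0, b29=0, b30=1, b31=0.
p1 = XOR of data positions {3,5,7,9,11,13,15,17,19,21,23,25,27,29,31} = 1⊕0⊕1⊕0⊕1⊕1⊕1⊕0⊕0⊕1⊕0⊕1⊕1⊕0⊕0 = 0
p2 = XOR of data positions {3,6,7,10,11,14,15,18,19,22,23,26,27,30,31} = 1⊕1⊕1⊕1⊕1⊕0⊕1⊕0⊕0⊕0⊕0⊕1⊕1⊕1⊕0 = 1
p4 = XOR of data positions {5,6,7,12,13,14,15,20,21,22,23,28,29,30,31} = 0⊕1⊕1⊕0⊕1⊕0⊕1⊕1⊕1⊕0⊕0⊕0⊕0⊕1⊕0 = 1
p8 = XOR of data positions {9,10,11,12,13,14,15,24,25,26,27,28,29,30,31} = 0⊕1⊕1⊕0⊕1⊕0⊕1⊕0⊕1⊕1⊕1⊕0⊕0⊕1⊕0 = 0
p16 = XOR of data positions {17,18,19,20,21,22,23,24,25,26,27,28,29,30,31} = 0⊕0⊕0⊕1⊕1⊕0⊕0⊕0⊕1⊕1⊕1⊕0⊕0⊕1⊕0 = 0
Codeword b1..b31 = 0111011001101010000110001110010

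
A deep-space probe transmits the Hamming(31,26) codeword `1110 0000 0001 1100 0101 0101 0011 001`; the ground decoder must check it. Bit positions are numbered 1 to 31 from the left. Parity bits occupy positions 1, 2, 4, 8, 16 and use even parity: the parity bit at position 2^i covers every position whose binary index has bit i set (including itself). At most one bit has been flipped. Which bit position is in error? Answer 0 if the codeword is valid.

31

s1: b1⊕b3⊕b5⊕b7⊕b9⊕b11⊕b13⊕b15⊕b17⊕b19⊕b21⊕b23⊕b25⊕b27⊕b29⊕b31 = 1⊕1⊕0⊕0⊕0⊕0⊕1⊕0⊕0⊕0⊕0⊕0⊕0⊕1⊕0⊕1 = 1
s2: b2⊕b3⊕b6⊕b7⊕b10⊕b11⊕b14⊕b15⊕b18⊕b19⊕b22⊕b23⊕b26⊕b27⊕b30⊕b31 = 1⊕1⊕0⊕0⊕0⊕0⊕1⊕0⊕1⊕0⊕1⊕0⊕0⊕1⊕0⊕1 = 1
s4: b4⊕b5⊕b6⊕b7⊕b12⊕b13⊕b14⊕b15⊕b20⊕b21⊕b22⊕b23⊕b28⊕b29⊕b30⊕b31 = 0⊕0⊕0⊕0⊕1⊕1⊕1⊕0⊕1⊕0⊕1⊕0⊕1⊕0⊕0⊕1 = 1
s8: b8⊕b9⊕b10⊕b11⊕b12⊕b13⊕b14⊕b15⊕b24⊕b25⊕b26⊕b27⊕b28⊕b29⊕b30⊕b31 = 0⊕0⊕0⊕0⊕1⊕1⊕1⊕0⊕1⊕0⊕0⊕1⊕1⊕0⊕0⊕1 = 1
s16: b16⊕b17⊕b18⊕b19⊕b20⊕b21⊕b22⊕b23⊕b24⊕b25⊕b26⊕b27⊕b28⊕b29⊕b30⊕b31 = 0⊕0⊕1⊕0⊕1⊕0⊕1⊕0⊕1⊕0⊕0⊕1⊕1⊕0⊕0⊕1 = 1
Syndrome (s16...s1) = 11111 → position 31.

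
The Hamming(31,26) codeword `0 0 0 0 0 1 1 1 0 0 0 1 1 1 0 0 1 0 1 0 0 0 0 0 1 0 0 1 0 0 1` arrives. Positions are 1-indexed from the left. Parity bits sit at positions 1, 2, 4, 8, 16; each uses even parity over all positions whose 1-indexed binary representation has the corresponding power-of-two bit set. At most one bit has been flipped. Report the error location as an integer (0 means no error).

s1: b1⊕b3⊕b5⊕b7⊕b9⊕b11⊕b13⊕b15⊕b17⊕b19⊕b21⊕b23⊕b25⊕b27⊕b29⊕b31 = 0⊕0⊕0⊕1⊕0⊕0⊕1⊕0⊕1⊕1⊕0⊕0⊕1⊕0⊕0⊕1 = 0
s2: b2⊕b3⊕b6⊕b7⊕b10⊕b11⊕b14⊕b15⊕b18⊕b19⊕b22⊕b23⊕b26⊕b27⊕b30⊕b31 = 0⊕0⊕1⊕1⊕0⊕0⊕1⊕0⊕0⊕1⊕0⊕0⊕0⊕0⊕0⊕1 = 1
s4: b4⊕b5⊕b6⊕b7⊕b12⊕b13⊕b14⊕b15⊕b20⊕b21⊕b22⊕b23⊕b28⊕b29⊕b30⊕b31 = 0⊕0⊕1⊕1⊕1⊕1⊕1⊕0⊕0⊕0⊕0⊕0⊕1⊕0⊕0⊕1 = 1
s8: b8⊕b9⊕b10⊕b11⊕b12⊕b13⊕b14⊕b15⊕b24⊕b25⊕b26⊕b27⊕b28⊕b29⊕b30⊕b31 = 1⊕0⊕0⊕0⊕1⊕1⊕1⊕0⊕0⊕1⊕0⊕0⊕1⊕0⊕0⊕1 = 1
s16: b16⊕b17⊕b18⊕b19⊕b20⊕b21⊕b22⊕b23⊕b24⊕b25⊕b26⊕b27⊕b28⊕b29⊕b30⊕b31 = 0⊕1⊕0⊕1⊕0⊕0⊕0⊕0⊕0⊕1⊕0⊕0⊕1⊕0⊕0⊕1 = 1
Syndrome (s16...s1) = 11110 → position 30.

30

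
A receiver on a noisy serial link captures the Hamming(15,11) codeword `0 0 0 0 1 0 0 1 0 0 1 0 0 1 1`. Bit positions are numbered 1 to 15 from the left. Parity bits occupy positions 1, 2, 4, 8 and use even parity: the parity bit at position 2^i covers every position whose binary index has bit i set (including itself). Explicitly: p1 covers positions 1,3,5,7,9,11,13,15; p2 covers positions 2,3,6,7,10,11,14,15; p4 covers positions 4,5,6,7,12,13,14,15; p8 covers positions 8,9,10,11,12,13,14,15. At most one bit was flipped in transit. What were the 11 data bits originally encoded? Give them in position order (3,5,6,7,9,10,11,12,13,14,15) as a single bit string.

01010010011

s1: b1⊕b3⊕b5⊕b7⊕b9⊕b11⊕b13⊕b15 = 0⊕0⊕1⊕0⊕0⊕1⊕0⊕1 = 1
s2: b2⊕b3⊕b6⊕b7⊕b10⊕b11⊕b14⊕b15 = 0⊕0⊕0⊕0⊕0⊕1⊕1⊕1 = 1
s4: b4⊕b5⊕b6⊕b7⊕b12⊕b13⊕b14⊕b15 = 0⊕1⊕0⊕0⊕0⊕0⊕1⊕1 = 1
s8: b8⊕b9⊕b10⊕b11⊕b12⊕b13⊕b14⊕b15 = 1⊕0⊕0⊕1⊕0⊕0⊕1⊕1 = 0
Syndrome (s8...s1) = 0111 → position 7.
Flip bit 7: corrected codeword = 000010110010011
Data bits at positions 3,5,6,7,9,10,11,12,13,14,15: 01010010011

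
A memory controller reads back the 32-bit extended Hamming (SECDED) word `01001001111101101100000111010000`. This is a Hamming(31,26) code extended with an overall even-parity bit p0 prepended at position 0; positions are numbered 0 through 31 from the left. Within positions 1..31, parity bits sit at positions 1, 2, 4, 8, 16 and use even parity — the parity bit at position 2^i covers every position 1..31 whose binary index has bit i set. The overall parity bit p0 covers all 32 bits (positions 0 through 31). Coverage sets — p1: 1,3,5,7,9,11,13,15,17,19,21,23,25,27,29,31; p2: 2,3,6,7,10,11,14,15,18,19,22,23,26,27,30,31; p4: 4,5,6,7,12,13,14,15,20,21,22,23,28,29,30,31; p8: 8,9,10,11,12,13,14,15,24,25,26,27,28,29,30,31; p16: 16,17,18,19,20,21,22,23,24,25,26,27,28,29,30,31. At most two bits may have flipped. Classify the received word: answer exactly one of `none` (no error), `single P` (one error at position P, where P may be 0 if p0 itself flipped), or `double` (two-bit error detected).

single 13

s1: b1⊕b3⊕b5⊕b7⊕b9⊕b11⊕b13⊕b15⊕b17⊕b19⊕b21⊕b23⊕b25⊕b27⊕b29⊕b31 = 1⊕0⊕0⊕1⊕1⊕1⊕1⊕0⊕1⊕0⊕0⊕1⊕1⊕1⊕0⊕0 = 1
s2: b2⊕b3⊕b6⊕b7⊕b10⊕b11⊕b14⊕b15⊕b18⊕b19⊕b22⊕b23⊕b26⊕b27⊕b30⊕b31 = 0⊕0⊕0⊕1⊕1⊕1⊕1⊕0⊕0⊕0⊕0⊕1⊕0⊕1⊕0⊕0 = 0
s4: b4⊕b5⊕b6⊕b7⊕b12⊕b13⊕b14⊕b15⊕b20⊕b21⊕b22⊕b23⊕b28⊕b29⊕b30⊕b31 = 1⊕0⊕0⊕1⊕0⊕1⊕1⊕0⊕0⊕0⊕0⊕1⊕0⊕0⊕0⊕0 = 1
s8: b8⊕b9⊕b10⊕b11⊕b12⊕b13⊕b14⊕b15⊕b24⊕b25⊕b26⊕b27⊕b28⊕b29⊕b30⊕b31 = 1⊕1⊕1⊕1⊕0⊕1⊕1⊕0⊕1⊕1⊕0⊕1⊕0⊕0⊕0⊕0 = 1
s16: b16⊕b17⊕b18⊕b19⊕b20⊕b21⊕b22⊕b23⊕b24⊕b25⊕b26⊕b27⊕b28⊕b29⊕b30⊕b31 = 1⊕1⊕0⊕0⊕0⊕0⊕0⊕1⊕1⊕1⊕0⊕1⊕0⊕0⊕0⊕0 = 0
Syndrome (s16...s1) = 01101 → position 13.
Overall parity (XOR of all 32 bits, including p0): 0⊕1⊕0⊕0⊕1⊕0⊕0⊕1⊕1⊕1⊕1⊕1⊕0⊕1⊕1⊕0⊕1⊕1⊕0⊕0⊕0⊕0⊕0⊕1⊕1⊕1⊕0⊕1⊕0⊕0⊕0⊕0 = 1
Overall=1, syndrome position=13 → single-bit error at position 13.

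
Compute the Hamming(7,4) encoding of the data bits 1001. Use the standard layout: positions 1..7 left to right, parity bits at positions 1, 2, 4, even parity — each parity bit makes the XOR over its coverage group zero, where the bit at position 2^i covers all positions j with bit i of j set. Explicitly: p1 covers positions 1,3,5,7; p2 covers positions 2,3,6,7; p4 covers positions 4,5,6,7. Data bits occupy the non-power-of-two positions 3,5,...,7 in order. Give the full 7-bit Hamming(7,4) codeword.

Place data bits at non-power-of-two positions: b3=1, b5=0, b6=0, b7=1.
p1 = XOR of data positions {3,5,7} = 1⊕0⊕1 = 0
p2 = XOR of data positions {3,6,7} = 1⊕0⊕1 = 0
p4 = XOR of data positions {5,6,7} = 0⊕0⊕1 = 1
Codeword b1..b7 = 0011001

0011001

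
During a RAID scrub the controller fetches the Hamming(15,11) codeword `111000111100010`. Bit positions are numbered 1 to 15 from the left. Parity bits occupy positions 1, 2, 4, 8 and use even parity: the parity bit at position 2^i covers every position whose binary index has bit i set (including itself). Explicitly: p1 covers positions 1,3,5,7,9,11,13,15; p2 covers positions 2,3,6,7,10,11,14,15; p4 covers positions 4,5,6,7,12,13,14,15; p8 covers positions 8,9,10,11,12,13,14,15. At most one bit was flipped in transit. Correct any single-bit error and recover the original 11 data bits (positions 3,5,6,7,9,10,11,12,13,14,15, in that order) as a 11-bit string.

10011100010

s1: b1⊕b3⊕b5⊕b7⊕b9⊕b11⊕b13⊕b15 = 1⊕1⊕0⊕1⊕1⊕0⊕0⊕0 = 0
s2: b2⊕b3⊕b6⊕b7⊕b10⊕b11⊕b14⊕b15 = 1⊕1⊕0⊕1⊕1⊕0⊕1⊕0 = 1
s4: b4⊕b5⊕b6⊕b7⊕b12⊕b13⊕b14⊕b15 = 0⊕0⊕0⊕1⊕0⊕0⊕1⊕0 = 0
s8: b8⊕b9⊕b10⊕b11⊕b12⊕b13⊕b14⊕b15 = 1⊕1⊕1⊕0⊕0⊕0⊕1⊕0 = 0
Syndrome (s8...s1) = 0010 → position 2.
Flip bit 2: corrected codeword = 101000111100010
Data bits at positions 3,5,6,7,9,10,11,12,13,14,15: 10011100010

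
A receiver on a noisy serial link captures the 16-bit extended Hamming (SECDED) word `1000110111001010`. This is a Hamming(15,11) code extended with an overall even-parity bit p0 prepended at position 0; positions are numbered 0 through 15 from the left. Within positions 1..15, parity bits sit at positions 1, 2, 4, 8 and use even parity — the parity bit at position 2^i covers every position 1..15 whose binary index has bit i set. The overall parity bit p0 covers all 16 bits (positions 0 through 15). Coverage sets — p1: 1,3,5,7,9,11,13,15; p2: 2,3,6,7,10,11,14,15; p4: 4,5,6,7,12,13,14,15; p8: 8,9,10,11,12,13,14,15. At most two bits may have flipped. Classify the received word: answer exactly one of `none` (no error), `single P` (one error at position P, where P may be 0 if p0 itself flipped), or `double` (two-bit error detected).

double

s1: b1⊕b3⊕b5⊕b7⊕b9⊕b11⊕b13⊕b15 = 0⊕0⊕1⊕1⊕1⊕0⊕0⊕0 = 1
s2: b2⊕b3⊕b6⊕b7⊕b10⊕b11⊕b14⊕b15 = 0⊕0⊕0⊕1⊕0⊕0⊕1⊕0 = 0
s4: b4⊕b5⊕b6⊕b7⊕b12⊕b13⊕b14⊕b15 = 1⊕1⊕0⊕1⊕1⊕0⊕1⊕0 = 1
s8: b8⊕b9⊕b10⊕b11⊕b12⊕b13⊕b14⊕b15 = 1⊕1⊕0⊕0⊕1⊕0⊕1⊕0 = 0
Syndrome (s8...s1) = 0101 → position 5.
Overall parity (XOR of all 16 bits, including p0): 1⊕0⊕0⊕0⊕1⊕1⊕0⊕1⊕1⊕1⊕0⊕0⊕1⊕0⊕1⊕0 = 0
Overall=0, syndrome position=5 → double-bit error detected (uncorrectable).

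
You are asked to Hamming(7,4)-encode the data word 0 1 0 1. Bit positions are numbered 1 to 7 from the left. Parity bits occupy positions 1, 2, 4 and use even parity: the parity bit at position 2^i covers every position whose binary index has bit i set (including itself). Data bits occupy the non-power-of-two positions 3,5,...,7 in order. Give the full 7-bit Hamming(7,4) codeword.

Place data bits at non-power-of-two positions: b3=0, b5=1, b6=0, b7=1.
p1 = XOR of data positions {3,5,7} = 0⊕1⊕1 = 0
p2 = XOR of data positions {3,6,7} = 0⊕0⊕1 = 1
p4 = XOR of data positions {5,6,7} = 1⊕0⊕1 = 0
Codeword b1..b7 = 0100101

0100101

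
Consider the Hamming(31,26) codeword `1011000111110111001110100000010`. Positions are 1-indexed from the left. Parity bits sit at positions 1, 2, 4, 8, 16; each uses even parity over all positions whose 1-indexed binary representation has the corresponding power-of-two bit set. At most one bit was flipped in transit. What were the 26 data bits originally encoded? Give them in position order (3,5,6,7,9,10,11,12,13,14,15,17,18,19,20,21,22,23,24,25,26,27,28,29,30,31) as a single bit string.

10001111011001110100000010

s1: b1⊕b3⊕b5⊕b7⊕b9⊕b11⊕b13⊕b15⊕b17⊕b19⊕b21⊕b23⊕b25⊕b27⊕b29⊕b31 = 1⊕1⊕0⊕0⊕1⊕1⊕0⊕1⊕0⊕1⊕1⊕1⊕0⊕0⊕0⊕0 = 0
s2: b2⊕b3⊕b6⊕b7⊕b10⊕b11⊕b14⊕b15⊕b18⊕b19⊕b22⊕b23⊕b26⊕b27⊕b30⊕b31 = 0⊕1⊕0⊕0⊕1⊕1⊕1⊕1⊕0⊕1⊕0⊕1⊕0⊕0⊕1⊕0 = 0
s4: b4⊕b5⊕b6⊕b7⊕b12⊕b13⊕b14⊕b15⊕b20⊕b21⊕b22⊕b23⊕b28⊕b29⊕b30⊕b31 = 1⊕0⊕0⊕0⊕1⊕0⊕1⊕1⊕1⊕1⊕0⊕1⊕0⊕0⊕1⊕0 = 0
s8: b8⊕b9⊕b10⊕b11⊕b12⊕b13⊕b14⊕b15⊕b24⊕b25⊕b26⊕b27⊕b28⊕b29⊕b30⊕b31 = 1⊕1⊕1⊕1⊕1⊕0⊕1⊕1⊕0⊕0⊕0⊕0⊕0⊕0⊕1⊕0 = 0
s16: b16⊕b17⊕b18⊕b19⊕b20⊕b21⊕b22⊕b23⊕b24⊕b25⊕b26⊕b27⊕b28⊕b29⊕b30⊕b31 = 1⊕0⊕0⊕1⊕1⊕1⊕0⊕1⊕0⊕0⊕0⊕0⊕0⊕0⊕1⊕0 = 0
Syndrome (s16...s1) = 00000 → position 0 (no error).
No correction needed.
Data bits at positions 3,5,6,7,9,10,11,12,13,14,15,17,18,19,20,21,22,23,24,25,26,27,28,29,30,31: 10001111011001110100000010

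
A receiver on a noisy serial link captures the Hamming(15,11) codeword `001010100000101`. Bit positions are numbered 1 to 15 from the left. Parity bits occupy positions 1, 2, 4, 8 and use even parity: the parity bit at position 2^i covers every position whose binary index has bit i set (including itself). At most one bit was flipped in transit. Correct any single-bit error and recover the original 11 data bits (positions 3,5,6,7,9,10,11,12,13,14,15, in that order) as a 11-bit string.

s1: b1⊕b3⊕b5⊕b7⊕b9⊕b11⊕b13⊕b15 = 0⊕1⊕1⊕1⊕0⊕0⊕1⊕1 = 1
s2: b2⊕b3⊕b6⊕b7⊕b10⊕b11⊕b14⊕b15 = 0⊕1⊕0⊕1⊕0⊕0⊕0⊕1 = 1
s4: b4⊕b5⊕b6⊕b7⊕b12⊕b13⊕b14⊕b15 = 0⊕1⊕0⊕1⊕0⊕1⊕0⊕1 = 0
s8: b8⊕b9⊕b10⊕b11⊕b12⊕b13⊕b14⊕b15 = 0⊕0⊕0⊕0⊕0⊕1⊕0⊕1 = 0
Syndrome (s8...s1) = 0011 → position 3.
Flip bit 3: corrected codeword = 000010100000101
Data bits at positions 3,5,6,7,9,10,11,12,13,14,15: 01010000101

01010000101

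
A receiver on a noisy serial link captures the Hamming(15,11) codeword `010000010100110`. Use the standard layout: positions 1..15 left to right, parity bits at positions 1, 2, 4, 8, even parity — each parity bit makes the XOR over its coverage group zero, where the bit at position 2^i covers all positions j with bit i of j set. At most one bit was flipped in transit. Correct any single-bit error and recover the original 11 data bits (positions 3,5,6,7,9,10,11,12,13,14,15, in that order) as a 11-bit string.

10000100110

s1: b1⊕b3⊕b5⊕b7⊕b9⊕b11⊕b13⊕b15 = 0⊕0⊕0⊕0⊕0⊕0⊕1⊕0 = 1
s2: b2⊕b3⊕b6⊕b7⊕b10⊕b11⊕b14⊕b15 = 1⊕0⊕0⊕0⊕1⊕0⊕1⊕0 = 1
s4: b4⊕b5⊕b6⊕b7⊕b12⊕b13⊕b14⊕b15 = 0⊕0⊕0⊕0⊕0⊕1⊕1⊕0 = 0
s8: b8⊕b9⊕b10⊕b11⊕b12⊕b13⊕b14⊕b15 = 1⊕0⊕1⊕0⊕0⊕1⊕1⊕0 = 0
Syndrome (s8...s1) = 0011 → position 3.
Flip bit 3: corrected codeword = 011000010100110
Data bits at positions 3,5,6,7,9,10,11,12,13,14,15: 10000100110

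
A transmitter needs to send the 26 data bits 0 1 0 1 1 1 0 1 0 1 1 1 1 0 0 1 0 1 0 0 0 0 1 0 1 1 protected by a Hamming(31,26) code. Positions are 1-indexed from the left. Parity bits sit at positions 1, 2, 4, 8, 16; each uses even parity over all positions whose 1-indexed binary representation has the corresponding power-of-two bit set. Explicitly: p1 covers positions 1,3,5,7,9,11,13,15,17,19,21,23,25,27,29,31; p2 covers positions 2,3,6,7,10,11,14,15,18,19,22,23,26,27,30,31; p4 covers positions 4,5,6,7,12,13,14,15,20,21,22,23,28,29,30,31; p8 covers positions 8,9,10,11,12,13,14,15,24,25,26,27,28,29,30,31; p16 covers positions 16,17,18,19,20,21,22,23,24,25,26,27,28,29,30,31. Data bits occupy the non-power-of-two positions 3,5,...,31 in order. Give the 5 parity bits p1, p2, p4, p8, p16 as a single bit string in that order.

Place data bits at non-power-of-two positions: b3=0, b5=1, b6=0, b7=1, b9=1, b10=1, b11=0, b12=1, b13=0, b14=1, b15=1, b17=1, b18=1, b19=0, b20=0, b21=1, b22=0, b23=1, b24=0, b25=0, b26=0, b27=0, b28=1, b29=0, b30=1, b31=1.
p1 = XOR of data positions {3,5,7,9,11,13,15,17,19,21,23,25,27,29,31} = 0⊕1⊕1⊕1⊕0⊕0⊕1⊕1⊕0⊕1⊕1⊕0⊕0⊕0⊕1 = 0
p2 = XOR of data positions {3,6,7,10,11,14,15,18,19,22,23,26,27,30,31} = 0⊕0⊕1⊕1⊕0⊕1⊕1⊕1⊕0⊕0⊕1⊕0⊕0⊕1⊕1 = 0
p4 = XOR of data positions {5,6,7,12,13,14,15,20,21,22,23,28,29,30,31} = 1⊕0⊕1⊕1⊕0⊕1⊕1⊕0⊕1⊕0⊕1⊕1⊕0⊕1⊕1 = 0
p8 = XOR of data positions {9,10,11,12,13,14,15,24,25,26,27,28,29,30,31} = 1⊕1⊕0⊕1⊕0⊕1⊕1⊕0⊕0⊕0⊕0⊕1⊕0⊕1⊕1 = 0
p16 = XOR of data positions {17,18,19,20,21,22,23,24,25,26,27,28,29,30,31} = 1⊕1⊕0⊕0⊕1⊕0⊕1⊕0⊕0⊕0⊕0⊕1⊕0⊕1⊕1 = 1
Parity bits p1,p2,p4,p8,p16 = 00001

00001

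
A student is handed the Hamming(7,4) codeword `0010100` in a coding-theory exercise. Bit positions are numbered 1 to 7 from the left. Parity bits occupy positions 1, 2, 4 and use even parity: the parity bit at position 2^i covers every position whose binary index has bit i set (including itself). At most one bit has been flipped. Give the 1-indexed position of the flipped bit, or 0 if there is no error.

6

s1: b1⊕b3⊕b5⊕b7 = 0⊕1⊕1⊕0 = 0
s2: b2⊕b3⊕b6⊕b7 = 0⊕1⊕0⊕0 = 1
s4: b4⊕b5⊕b6⊕b7 = 0⊕1⊕0⊕0 = 1
Syndrome (s4...s1) = 110 → position 6.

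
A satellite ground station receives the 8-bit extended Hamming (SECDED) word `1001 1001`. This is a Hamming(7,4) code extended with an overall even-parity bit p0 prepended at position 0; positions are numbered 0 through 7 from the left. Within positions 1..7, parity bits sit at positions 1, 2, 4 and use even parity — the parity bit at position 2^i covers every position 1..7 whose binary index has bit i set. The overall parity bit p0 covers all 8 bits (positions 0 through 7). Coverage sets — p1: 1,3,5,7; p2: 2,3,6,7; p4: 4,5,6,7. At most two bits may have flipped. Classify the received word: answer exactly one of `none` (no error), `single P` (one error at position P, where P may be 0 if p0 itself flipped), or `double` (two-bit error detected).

s1: b1⊕b3⊕b5⊕b7 = 0⊕1⊕0⊕1 = 0
s2: b2⊕b3⊕b6⊕b7 = 0⊕1⊕0⊕1 = 0
s4: b4⊕b5⊕b6⊕b7 = 1⊕0⊕0⊕1 = 0
Syndrome (s4...s1) = 000 → position 0 (no error).
Overall parity (XOR of all 8 bits, including p0): 1⊕0⊕0⊕1⊕1⊕0⊕0⊕1 = 0
Overall=0, syndrome position=0 → no error.

none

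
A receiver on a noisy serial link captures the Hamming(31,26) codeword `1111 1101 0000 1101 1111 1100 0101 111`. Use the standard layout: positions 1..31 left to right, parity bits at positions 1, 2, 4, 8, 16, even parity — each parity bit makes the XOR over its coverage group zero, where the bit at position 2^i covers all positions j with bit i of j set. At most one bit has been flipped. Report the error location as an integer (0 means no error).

1

s1: b1⊕b3⊕b5⊕b7⊕b9⊕b11⊕b13⊕b15⊕b17⊕b19⊕b21⊕b23⊕b25⊕b27⊕b29⊕b31 = 1⊕1⊕1⊕0⊕0⊕0⊕1⊕0⊕1⊕1⊕1⊕0⊕0⊕0⊕1⊕1 = 1
s2: b2⊕b3⊕b6⊕b7⊕b10⊕b11⊕b14⊕b15⊕b18⊕b19⊕b22⊕b23⊕b26⊕b27⊕b30⊕b31 = 1⊕1⊕1⊕0⊕0⊕0⊕1⊕0⊕1⊕1⊕1⊕0⊕1⊕0⊕1⊕1 = 0
s4: b4⊕b5⊕b6⊕b7⊕b12⊕b13⊕b14⊕b15⊕b20⊕b21⊕b22⊕b23⊕b28⊕b29⊕b30⊕b31 = 1⊕1⊕1⊕0⊕0⊕1⊕1⊕0⊕1⊕1⊕1⊕0⊕1⊕1⊕1⊕1 = 0
s8: b8⊕b9⊕b10⊕b11⊕b12⊕b13⊕b14⊕b15⊕b24⊕b25⊕b26⊕b27⊕b28⊕b29⊕b30⊕b31 = 1⊕0⊕0⊕0⊕0⊕1⊕1⊕0⊕0⊕0⊕1⊕0⊕1⊕1⊕1⊕1 = 0
s16: b16⊕b17⊕b18⊕b19⊕b20⊕b21⊕b22⊕b23⊕b24⊕b25⊕b26⊕b27⊕b28⊕b29⊕b30⊕b31 = 1⊕1⊕1⊕1⊕1⊕1⊕1⊕0⊕0⊕0⊕1⊕0⊕1⊕1⊕1⊕1 = 0
Syndrome (s16...s1) = 00001 → position 1.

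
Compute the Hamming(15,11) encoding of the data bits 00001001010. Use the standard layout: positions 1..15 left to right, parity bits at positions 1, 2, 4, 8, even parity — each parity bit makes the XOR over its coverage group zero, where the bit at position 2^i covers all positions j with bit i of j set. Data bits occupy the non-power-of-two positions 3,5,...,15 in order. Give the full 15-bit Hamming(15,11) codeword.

Place data bits at non-power-of-two positions: b3=0, b5=0, b6=0, b7=0, b9=1, b10=0, b11=0, b12=1, b13=0, b14=1, b15=0.
p1 = XOR of data positions {3,5,7,9,11,13,15} = 0⊕0⊕0⊕1⊕0⊕0⊕0 = 1
p2 = XOR of data positions {3,6,7,10,11,14,15} = 0⊕0⊕0⊕0⊕0⊕1⊕0 = 1
p4 = XOR of data positions {5,6,7,12,13,14,15} = 0⊕0⊕0⊕1⊕0⊕1⊕0 = 0
p8 = XOR of data positions {9,10,11,12,13,14,15} = 1⊕0⊕0⊕1⊕0⊕1⊕0 = 1
Codeword b1..b15 = 110000011001010

110000011001010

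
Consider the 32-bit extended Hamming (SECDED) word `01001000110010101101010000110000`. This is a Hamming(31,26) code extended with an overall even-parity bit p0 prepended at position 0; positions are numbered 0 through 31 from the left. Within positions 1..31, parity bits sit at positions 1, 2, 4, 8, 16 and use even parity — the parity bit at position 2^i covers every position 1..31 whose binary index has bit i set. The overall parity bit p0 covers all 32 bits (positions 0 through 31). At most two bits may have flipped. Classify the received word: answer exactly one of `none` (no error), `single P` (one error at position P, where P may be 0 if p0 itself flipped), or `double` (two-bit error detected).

none

s1: b1⊕b3⊕b5⊕b7⊕b9⊕b11⊕b13⊕b15⊕b17⊕b19⊕b21⊕b23⊕b25⊕b27⊕b29⊕b31 = 1⊕0⊕0⊕0⊕1⊕0⊕0⊕0⊕1⊕1⊕1⊕0⊕0⊕1⊕0⊕0 = 0
s2: b2⊕b3⊕b6⊕b7⊕b10⊕b11⊕b14⊕b15⊕b18⊕b19⊕b22⊕b23⊕b26⊕b27⊕b30⊕b31 = 0⊕0⊕0⊕0⊕0⊕0⊕1⊕0⊕0⊕1⊕0⊕0⊕1⊕1⊕0⊕0 = 0
s4: b4⊕b5⊕b6⊕b7⊕b12⊕b13⊕b14⊕b15⊕b20⊕b21⊕b22⊕b23⊕b28⊕b29⊕b30⊕b31 = 1⊕0⊕0⊕0⊕1⊕0⊕1⊕0⊕0⊕1⊕0⊕0⊕0⊕0⊕0⊕0 = 0
s8: b8⊕b9⊕b10⊕b11⊕b12⊕b13⊕b14⊕b15⊕b24⊕b25⊕b26⊕b27⊕b28⊕b29⊕b30⊕b31 = 1⊕1⊕0⊕0⊕1⊕0⊕1⊕0⊕0⊕0⊕1⊕1⊕0⊕0⊕0⊕0 = 0
s16: b16⊕b17⊕b18⊕b19⊕b20⊕b21⊕b22⊕b23⊕b24⊕b25⊕b26⊕b27⊕b28⊕b29⊕b30⊕b31 = 1⊕1⊕0⊕1⊕0⊕1⊕0⊕0⊕0⊕0⊕1⊕1⊕0⊕0⊕0⊕0 = 0
Syndrome (s16...s1) = 00000 → position 0 (no error).
Overall parity (XOR of all 32 bits, including p0): 0⊕1⊕0⊕0⊕1⊕0⊕0⊕0⊕1⊕1⊕0⊕0⊕1⊕0⊕1⊕0⊕1⊕1⊕0⊕1⊕0⊕1⊕0⊕0⊕0⊕0⊕1⊕1⊕0⊕0⊕0⊕0 = 0
Overall=0, syndrome position=0 → no error.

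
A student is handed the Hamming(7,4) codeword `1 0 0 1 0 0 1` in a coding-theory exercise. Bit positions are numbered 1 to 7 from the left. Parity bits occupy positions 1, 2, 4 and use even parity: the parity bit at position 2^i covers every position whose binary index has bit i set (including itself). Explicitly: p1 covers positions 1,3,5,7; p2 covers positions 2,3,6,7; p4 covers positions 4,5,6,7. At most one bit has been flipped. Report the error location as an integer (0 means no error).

s1: b1⊕b3⊕b5⊕b7 = 1⊕0⊕0⊕1 = 0
s2: b2⊕b3⊕b6⊕b7 = 0⊕0⊕0⊕1 = 1
s4: b4⊕b5⊕b6⊕b7 = 1⊕0⊕0⊕1 = 0
Syndrome (s4...s1) = 010 → position 2.

2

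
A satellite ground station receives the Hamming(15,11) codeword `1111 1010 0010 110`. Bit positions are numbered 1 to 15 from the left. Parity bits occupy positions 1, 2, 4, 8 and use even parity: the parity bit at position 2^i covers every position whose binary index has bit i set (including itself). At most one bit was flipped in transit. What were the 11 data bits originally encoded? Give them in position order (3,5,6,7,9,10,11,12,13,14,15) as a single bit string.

11010010100

s1: b1⊕b3⊕b5⊕b7⊕b9⊕b11⊕b13⊕b15 = 1⊕1⊕1⊕1⊕0⊕1⊕1⊕0 = 0
s2: b2⊕b3⊕b6⊕b7⊕b10⊕b11⊕b14⊕b15 = 1⊕1⊕0⊕1⊕0⊕1⊕1⊕0 = 1
s4: b4⊕b5⊕b6⊕b7⊕b12⊕b13⊕b14⊕b15 = 1⊕1⊕0⊕1⊕0⊕1⊕1⊕0 = 1
s8: b8⊕b9⊕b10⊕b11⊕b12⊕b13⊕b14⊕b15 = 0⊕0⊕0⊕1⊕0⊕1⊕1⊕0 = 1
Syndrome (s8...s1) = 1110 → position 14.
Flip bit 14: corrected codeword = 111110100010100
Data bits at positions 3,5,6,7,9,10,11,12,13,14,15: 11010010100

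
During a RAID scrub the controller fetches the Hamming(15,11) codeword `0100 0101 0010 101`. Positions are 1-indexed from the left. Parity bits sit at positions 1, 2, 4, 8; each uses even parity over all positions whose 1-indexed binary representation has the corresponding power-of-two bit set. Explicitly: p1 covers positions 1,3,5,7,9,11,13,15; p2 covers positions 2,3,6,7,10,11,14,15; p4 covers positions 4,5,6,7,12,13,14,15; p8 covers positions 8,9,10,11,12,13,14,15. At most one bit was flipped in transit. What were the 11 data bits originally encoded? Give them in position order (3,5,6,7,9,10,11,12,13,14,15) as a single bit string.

01100010101

s1: b1⊕b3⊕b5⊕b7⊕b9⊕b11⊕b13⊕b15 = 0⊕0⊕0⊕0⊕0⊕1⊕1⊕1 = 1
s2: b2⊕b3⊕b6⊕b7⊕b10⊕b11⊕b14⊕b15 = 1⊕0⊕1⊕0⊕0⊕1⊕0⊕1 = 0
s4: b4⊕b5⊕b6⊕b7⊕b12⊕b13⊕b14⊕b15 = 0⊕0⊕1⊕0⊕0⊕1⊕0⊕1 = 1
s8: b8⊕b9⊕b10⊕b11⊕b12⊕b13⊕b14⊕b15 = 1⊕0⊕0⊕1⊕0⊕1⊕0⊕1 = 0
Syndrome (s8...s1) = 0101 → position 5.
Flip bit 5: corrected codeword = 010011010010101
Data bits at positions 3,5,6,7,9,10,11,12,13,14,15: 01100010101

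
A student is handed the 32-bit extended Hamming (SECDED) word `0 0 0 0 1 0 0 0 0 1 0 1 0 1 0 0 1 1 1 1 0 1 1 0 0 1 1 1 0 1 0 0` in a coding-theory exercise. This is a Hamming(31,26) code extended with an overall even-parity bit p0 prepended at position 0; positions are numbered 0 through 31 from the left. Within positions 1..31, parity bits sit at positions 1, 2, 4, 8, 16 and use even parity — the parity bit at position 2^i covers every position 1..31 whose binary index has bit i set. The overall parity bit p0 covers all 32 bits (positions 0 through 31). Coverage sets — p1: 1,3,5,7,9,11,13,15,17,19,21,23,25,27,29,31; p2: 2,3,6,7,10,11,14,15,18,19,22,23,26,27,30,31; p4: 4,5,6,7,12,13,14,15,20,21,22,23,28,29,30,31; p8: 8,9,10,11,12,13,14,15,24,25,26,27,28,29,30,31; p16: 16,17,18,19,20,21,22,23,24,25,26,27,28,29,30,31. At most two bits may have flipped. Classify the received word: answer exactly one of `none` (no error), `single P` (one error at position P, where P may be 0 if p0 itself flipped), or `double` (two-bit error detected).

double

s1: b1⊕b3⊕b5⊕b7⊕b9⊕b11⊕b13⊕b15⊕b17⊕b19⊕b21⊕b23⊕b25⊕b27⊕b29⊕b31 = 0⊕0⊕0⊕0⊕1⊕1⊕1⊕0⊕1⊕1⊕1⊕0⊕1⊕1⊕1⊕0 = 1
s2: b2⊕b3⊕b6⊕b7⊕b10⊕b11⊕b14⊕b15⊕b18⊕b19⊕b22⊕b23⊕b26⊕b27⊕b30⊕b31 = 0⊕0⊕0⊕0⊕0⊕1⊕0⊕0⊕1⊕1⊕1⊕0⊕1⊕1⊕0⊕0 = 0
s4: b4⊕b5⊕b6⊕b7⊕b12⊕b13⊕b14⊕b15⊕b20⊕b21⊕b22⊕b23⊕b28⊕b29⊕b30⊕b31 = 1⊕0⊕0⊕0⊕0⊕1⊕0⊕0⊕0⊕1⊕1⊕0⊕0⊕1⊕0⊕0 = 1
s8: b8⊕b9⊕b10⊕b11⊕b12⊕b13⊕b14⊕b15⊕b24⊕b25⊕b26⊕b27⊕b28⊕b29⊕b30⊕b31 = 0⊕1⊕0⊕1⊕0⊕1⊕0⊕0⊕0⊕1⊕1⊕1⊕0⊕1⊕0⊕0 = 1
s16: b16⊕b17⊕b18⊕b19⊕b20⊕b21⊕b22⊕b23⊕b24⊕b25⊕b26⊕b27⊕b28⊕b29⊕b30⊕b31 = 1⊕1⊕1⊕1⊕0⊕1⊕1⊕0⊕0⊕1⊕1⊕1⊕0⊕1⊕0⊕0 = 0
Syndrome (s16...s1) = 01101 → position 13.
Overall parity (XOR of all 32 bits, including p0): 0⊕0⊕0⊕0⊕1⊕0⊕0⊕0⊕0⊕1⊕0⊕1⊕0⊕1⊕0⊕0⊕1⊕1⊕1⊕1⊕0⊕1⊕1⊕0⊕0⊕1⊕1⊕1⊕0⊕1⊕0⊕0 = 0
Overall=0, syndrome position=13 → double-bit error detected (uncorrectable).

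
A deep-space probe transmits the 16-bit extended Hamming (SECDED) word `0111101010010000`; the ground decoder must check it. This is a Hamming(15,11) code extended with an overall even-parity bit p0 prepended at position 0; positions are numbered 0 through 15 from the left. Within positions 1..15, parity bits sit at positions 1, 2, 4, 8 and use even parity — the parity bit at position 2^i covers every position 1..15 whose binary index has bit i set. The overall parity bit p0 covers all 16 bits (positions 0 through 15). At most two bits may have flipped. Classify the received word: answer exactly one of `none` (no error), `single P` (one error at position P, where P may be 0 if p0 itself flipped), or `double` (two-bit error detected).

single 1

s1: b1⊕b3⊕b5⊕b7⊕b9⊕b11⊕b13⊕b15 = 1⊕1⊕0⊕0⊕0⊕1⊕0⊕0 = 1
s2: b2⊕b3⊕b6⊕b7⊕b10⊕b11⊕b14⊕b15 = 1⊕1⊕1⊕0⊕0⊕1⊕0⊕0 = 0
s4: b4⊕b5⊕b6⊕b7⊕b12⊕b13⊕b14⊕b15 = 1⊕0⊕1⊕0⊕0⊕0⊕0⊕0 = 0
s8: b8⊕b9⊕b10⊕b11⊕b12⊕b13⊕b14⊕b15 = 1⊕0⊕0⊕1⊕0⊕0⊕0⊕0 = 0
Syndrome (s8...s1) = 0001 → position 1.
Overall parity (XOR of all 16 bits, including p0): 0⊕1⊕1⊕1⊕1⊕0⊕1⊕0⊕1⊕0⊕0⊕1⊕0⊕0⊕0⊕0 = 1
Overall=1, syndrome position=1 → single-bit error at position 1.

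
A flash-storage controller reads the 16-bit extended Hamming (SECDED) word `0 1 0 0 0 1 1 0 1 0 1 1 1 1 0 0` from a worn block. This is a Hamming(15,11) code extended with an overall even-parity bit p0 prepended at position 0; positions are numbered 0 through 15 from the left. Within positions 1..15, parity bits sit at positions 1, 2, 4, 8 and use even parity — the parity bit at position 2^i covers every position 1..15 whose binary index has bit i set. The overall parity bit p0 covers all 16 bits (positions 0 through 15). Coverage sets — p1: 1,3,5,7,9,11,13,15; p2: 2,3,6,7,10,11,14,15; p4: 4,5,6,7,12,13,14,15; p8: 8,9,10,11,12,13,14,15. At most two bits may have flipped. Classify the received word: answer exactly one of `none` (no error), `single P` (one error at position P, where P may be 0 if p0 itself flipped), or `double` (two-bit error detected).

s1: b1⊕b3⊕b5⊕b7⊕b9⊕b11⊕b13⊕b15 = 1⊕0⊕1⊕0⊕0⊕1⊕1⊕0 = 0
s2: b2⊕b3⊕b6⊕b7⊕b10⊕b11⊕b14⊕b15 = 0⊕0⊕1⊕0⊕1⊕1⊕0⊕0 = 1
s4: b4⊕b5⊕b6⊕b7⊕b12⊕b13⊕b14⊕b15 = 0⊕1⊕1⊕0⊕1⊕1⊕0⊕0 = 0
s8: b8⊕b9⊕b10⊕b11⊕b12⊕b13⊕b14⊕b15 = 1⊕0⊕1⊕1⊕1⊕1⊕0⊕0 = 1
Syndrome (s8...s1) = 1010 → position 10.
Overall parity (XOR of all 16 bits, including p0): 0⊕1⊕0⊕0⊕0⊕1⊕1⊕0⊕1⊕0⊕1⊕1⊕1⊕1⊕0⊕0 = 0
Overall=0, syndrome position=10 → double-bit error detected (uncorrectable).

double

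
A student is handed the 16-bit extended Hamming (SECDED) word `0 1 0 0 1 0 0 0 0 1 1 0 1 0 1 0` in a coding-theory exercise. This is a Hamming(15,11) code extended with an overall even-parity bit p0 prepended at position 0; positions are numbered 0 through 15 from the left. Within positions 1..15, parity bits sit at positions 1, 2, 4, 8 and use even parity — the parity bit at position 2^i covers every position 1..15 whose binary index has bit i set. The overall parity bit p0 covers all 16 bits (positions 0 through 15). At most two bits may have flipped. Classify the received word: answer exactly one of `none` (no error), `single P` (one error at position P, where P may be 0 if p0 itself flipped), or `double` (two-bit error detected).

s1: b1⊕b3⊕b5⊕b7⊕b9⊕b11⊕b13⊕b15 = 1⊕0⊕0⊕0⊕1⊕0⊕0⊕0 = 0
s2: b2⊕b3⊕b6⊕b7⊕b10⊕b11⊕b14⊕b15 = 0⊕0⊕0⊕0⊕1⊕0⊕1⊕0 = 0
s4: b4⊕b5⊕b6⊕b7⊕b12⊕b13⊕b14⊕b15 = 1⊕0⊕0⊕0⊕1⊕0⊕1⊕0 = 1
s8: b8⊕b9⊕b10⊕b11⊕b12⊕b13⊕b14⊕b15 = 0⊕1⊕1⊕0⊕1⊕0⊕1⊕0 = 0
Syndrome (s8...s1) = 0100 → position 4.
Overall parity (XOR of all 16 bits, including p0): 0⊕1⊕0⊕0⊕1⊕0⊕0⊕0⊕0⊕1⊕1⊕0⊕1⊕0⊕1⊕0 = 0
Overall=0, syndrome position=4 → double-bit error detected (uncorrectable).

double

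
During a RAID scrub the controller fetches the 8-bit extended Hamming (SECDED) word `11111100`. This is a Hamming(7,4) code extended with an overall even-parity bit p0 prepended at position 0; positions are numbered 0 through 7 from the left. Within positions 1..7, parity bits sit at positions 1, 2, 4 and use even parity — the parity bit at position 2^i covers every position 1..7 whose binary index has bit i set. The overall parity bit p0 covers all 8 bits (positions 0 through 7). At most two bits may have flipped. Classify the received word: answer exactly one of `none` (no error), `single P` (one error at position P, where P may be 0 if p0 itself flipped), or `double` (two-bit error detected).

double

s1: b1⊕b3⊕b5⊕b7 = 1⊕1⊕1⊕0 = 1
s2: b2⊕b3⊕b6⊕b7 = 1⊕1⊕0⊕0 = 0
s4: b4⊕b5⊕b6⊕b7 = 1⊕1⊕0⊕0 = 0
Syndrome (s4...s1) = 001 → position 1.
Overall parity (XOR of all 8 bits, including p0): 1⊕1⊕1⊕1⊕1⊕1⊕0⊕0 = 0
Overall=0, syndrome position=1 → double-bit error detected (uncorrectable).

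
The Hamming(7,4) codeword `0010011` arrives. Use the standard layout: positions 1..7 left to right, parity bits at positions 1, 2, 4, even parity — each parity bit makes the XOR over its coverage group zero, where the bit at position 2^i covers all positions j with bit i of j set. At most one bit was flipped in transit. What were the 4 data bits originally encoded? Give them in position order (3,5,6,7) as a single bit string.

1011

s1: b1⊕b3⊕b5⊕b7 = 0⊕1⊕0⊕1 = 0
s2: b2⊕b3⊕b6⊕b7 = 0⊕1⊕1⊕1 = 1
s4: b4⊕b5⊕b6⊕b7 = 0⊕0⊕1⊕1 = 0
Syndrome (s4...s1) = 010 → position 2.
Flip bit 2: corrected codeword = 0110011
Data bits at positions 3,5,6,7: 1011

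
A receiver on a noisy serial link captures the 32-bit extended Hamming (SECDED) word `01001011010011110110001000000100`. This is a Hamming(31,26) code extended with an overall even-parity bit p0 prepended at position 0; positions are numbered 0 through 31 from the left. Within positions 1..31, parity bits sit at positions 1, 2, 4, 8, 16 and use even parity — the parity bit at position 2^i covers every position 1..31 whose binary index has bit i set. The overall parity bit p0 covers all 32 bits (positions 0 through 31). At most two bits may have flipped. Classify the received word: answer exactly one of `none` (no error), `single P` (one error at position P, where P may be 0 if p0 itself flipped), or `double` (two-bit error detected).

s1: b1⊕b3⊕b5⊕b7⊕b9⊕b11⊕b13⊕b15⊕b17⊕b19⊕b21⊕b23⊕b25⊕b27⊕b29⊕b31 = 1⊕0⊕0⊕1⊕1⊕0⊕1⊕1⊕1⊕0⊕0⊕0⊕0⊕0⊕1⊕0 = 1
s2: b2⊕b3⊕b6⊕b7⊕b10⊕b11⊕b14⊕b15⊕b18⊕b19⊕b22⊕b23⊕b26⊕b27⊕b30⊕b31 = 0⊕0⊕1⊕1⊕0⊕0⊕1⊕1⊕1⊕0⊕1⊕0⊕0⊕0⊕0⊕0 = 0
s4: b4⊕b5⊕b6⊕b7⊕b12⊕b13⊕b14⊕b15⊕b20⊕b21⊕b22⊕b23⊕b28⊕b29⊕b30⊕b31 = 1⊕0⊕1⊕1⊕1⊕1⊕1⊕1⊕0⊕0⊕1⊕0⊕0⊕1⊕0⊕0 = 1
s8: b8⊕b9⊕b10⊕b11⊕b12⊕b13⊕b14⊕b15⊕b24⊕b25⊕b26⊕b27⊕b28⊕b29⊕b30⊕b31 = 0⊕1⊕0⊕0⊕1⊕1⊕1⊕1⊕0⊕0⊕0⊕0⊕0⊕1⊕0⊕0 = 0
s16: b16⊕b17⊕b18⊕b19⊕b20⊕b21⊕b22⊕b23⊕b24⊕b25⊕b26⊕b27⊕b28⊕b29⊕b30⊕b31 = 0⊕1⊕1⊕0⊕0⊕0⊕1⊕0⊕0⊕0⊕0⊕0⊕0⊕1⊕0⊕0 = 0
Syndrome (s16...s1) = 00101 → position 5.
Overall parity (XOR of all 32 bits, including p0): 0⊕1⊕0⊕0⊕1⊕0⊕1⊕1⊕0⊕1⊕0⊕0⊕1⊕1⊕1⊕1⊕0⊕1⊕1⊕0⊕0⊕0⊕1⊕0⊕0⊕0⊕0⊕0⊕0⊕1⊕0⊕0 = 1
Overall=1, syndrome position=5 → single-bit error at position 5.

single 5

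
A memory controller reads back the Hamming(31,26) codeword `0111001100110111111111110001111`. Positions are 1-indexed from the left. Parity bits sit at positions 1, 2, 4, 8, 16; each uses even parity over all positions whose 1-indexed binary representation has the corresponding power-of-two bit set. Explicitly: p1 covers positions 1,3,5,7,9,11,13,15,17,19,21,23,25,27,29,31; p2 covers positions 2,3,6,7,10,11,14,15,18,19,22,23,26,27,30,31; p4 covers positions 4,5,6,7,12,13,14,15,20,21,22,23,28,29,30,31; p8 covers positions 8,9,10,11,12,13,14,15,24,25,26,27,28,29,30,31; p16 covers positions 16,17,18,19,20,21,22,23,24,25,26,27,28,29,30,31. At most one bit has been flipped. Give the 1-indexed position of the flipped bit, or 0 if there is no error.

20

s1: b1⊕b3⊕b5⊕b7⊕b9⊕b11⊕b13⊕b15⊕b17⊕b19⊕b21⊕b23⊕b25⊕b27⊕b29⊕b31 = 0⊕1⊕0⊕1⊕0⊕1⊕0⊕1⊕1⊕1⊕1⊕1⊕0⊕0⊕1⊕1 = 0
s2: b2⊕b3⊕b6⊕b7⊕b10⊕b11⊕b14⊕b15⊕b18⊕b19⊕b22⊕b23⊕b26⊕b27⊕b30⊕b31 = 1⊕1⊕0⊕1⊕0⊕1⊕1⊕1⊕1⊕1⊕1⊕1⊕0⊕0⊕1⊕1 = 0
s4: b4⊕b5⊕b6⊕b7⊕b12⊕b13⊕b14⊕b15⊕b20⊕b21⊕b22⊕b23⊕b28⊕b29⊕b30⊕b31 = 1⊕0⊕0⊕1⊕1⊕0⊕1⊕1⊕1⊕1⊕1⊕1⊕1⊕1⊕1⊕1 = 1
s8: b8⊕b9⊕b10⊕b11⊕b12⊕b13⊕b14⊕b15⊕b24⊕b25⊕b26⊕b27⊕b28⊕b29⊕b30⊕b31 = 1⊕0⊕0⊕1⊕1⊕0⊕1⊕1⊕1⊕0⊕0⊕0⊕1⊕1⊕1⊕1 = 0
s16: b16⊕b17⊕b18⊕b19⊕b20⊕b21⊕b22⊕b23⊕b24⊕b25⊕b26⊕b27⊕b28⊕b29⊕b30⊕b31 = 1⊕1⊕1⊕1⊕1⊕1⊕1⊕1⊕1⊕0⊕0⊕0⊕1⊕1⊕1⊕1 = 1
Syndrome (s16...s1) = 10100 → position 20.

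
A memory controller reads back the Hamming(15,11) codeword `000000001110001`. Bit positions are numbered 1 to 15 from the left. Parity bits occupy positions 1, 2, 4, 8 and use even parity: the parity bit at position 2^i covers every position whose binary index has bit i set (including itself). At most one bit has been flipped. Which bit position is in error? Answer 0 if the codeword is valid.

7

s1: b1⊕b3⊕b5⊕b7⊕b9⊕b11⊕b13⊕b15 = 0⊕0⊕0⊕0⊕1⊕1⊕0⊕1 = 1
s2: b2⊕b3⊕b6⊕b7⊕b10⊕b11⊕b14⊕b15 = 0⊕0⊕0⊕0⊕1⊕1⊕0⊕1 = 1
s4: b4⊕b5⊕b6⊕b7⊕b12⊕b13⊕b14⊕b15 = 0⊕0⊕0⊕0⊕0⊕0⊕0⊕1 = 1
s8: b8⊕b9⊕b10⊕b11⊕b12⊕b13⊕b14⊕b15 = 0⊕1⊕1⊕1⊕0⊕0⊕0⊕1 = 0
Syndrome (s8...s1) = 0111 → position 7.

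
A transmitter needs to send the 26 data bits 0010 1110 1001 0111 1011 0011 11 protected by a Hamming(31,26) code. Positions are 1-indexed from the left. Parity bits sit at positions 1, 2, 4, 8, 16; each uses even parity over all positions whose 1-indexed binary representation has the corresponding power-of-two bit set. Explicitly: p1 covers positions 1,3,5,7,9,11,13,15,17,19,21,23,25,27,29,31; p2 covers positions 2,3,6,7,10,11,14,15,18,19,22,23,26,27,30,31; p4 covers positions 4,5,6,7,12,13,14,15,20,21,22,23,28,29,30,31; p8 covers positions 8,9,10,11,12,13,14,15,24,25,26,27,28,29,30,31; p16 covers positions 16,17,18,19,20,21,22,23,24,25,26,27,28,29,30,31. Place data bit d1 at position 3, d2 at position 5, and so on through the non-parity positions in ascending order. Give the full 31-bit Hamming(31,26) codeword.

1101010011101001101111011001111

Place data bits at non-power-of-two positions: b3=0, b5=0, b6=1, b7=0, b9=1, b10=1, b11=1, b12=0, b13=1, b14=0, b15=0, b17=1, b18=0, b19=1, b20=1, b21=1, b22=1, b23=0, b24=1, b25=1, b26=0, b27=0, b28=1, b29=1, b30=1, b31=1.
p1 = XOR of data positions {3,5,7,9,11,13,15,17,19,21,23,25,27,29,31} = 0⊕0⊕0⊕1⊕1⊕1⊕0⊕1⊕1⊕1⊕0⊕1⊕0⊕1⊕1 = 1
p2 = XOR of data positions {3,6,7,10,11,14,15,18,19,22,23,26,27,30,31} = 0⊕1⊕0⊕1⊕1⊕0⊕0⊕0⊕1⊕1⊕0⊕0⊕0⊕1⊕1 = 1
p4 = XOR of data positions {5,6,7,12,13,14,15,20,21,22,23,28,29,30,31} = 0⊕1⊕0⊕0⊕1⊕0⊕0⊕1⊕1⊕1⊕0⊕1⊕1⊕1⊕1 = 1
p8 = XOR of data positions {9,10,11,12,13,14,15,24,25,26,27,28,29,30,31} = 1⊕1⊕1⊕0⊕1⊕0⊕0⊕1⊕1⊕0⊕0⊕1⊕1⊕1⊕1 = 0
p16 = XOR of data positions {17,18,19,20,21,22,23,24,25,26,27,28,29,30,31} = 1⊕0⊕1⊕1⊕1⊕1⊕0⊕1⊕1⊕0⊕0⊕1⊕1⊕1⊕1 = 1
Codeword b1..b31 = 1101010011101001101111011001111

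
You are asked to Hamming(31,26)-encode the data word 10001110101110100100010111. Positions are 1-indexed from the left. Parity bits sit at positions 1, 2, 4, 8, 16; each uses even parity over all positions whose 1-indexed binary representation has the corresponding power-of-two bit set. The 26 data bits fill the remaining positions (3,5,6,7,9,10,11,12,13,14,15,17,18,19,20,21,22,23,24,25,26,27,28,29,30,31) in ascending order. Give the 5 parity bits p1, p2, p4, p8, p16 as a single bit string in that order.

01110

Place data bits at non-power-of-two positions: b3=1, b5=0, b6=0, b7=0, b9=1, b10=1, b11=1, b12=0, b13=1, b14=0, b15=1, b17=1, b18=1, b19=0, b20=1, b21=0, b22=0, b23=1, b24=0, b25=0, b26=0, b27=1, b28=0, b29=1, b30=1, b31=1.
p1 = XOR of data positions {3,5,7,9,11,13,15,17,19,21,23,25,27,29,31} = 1⊕0⊕0⊕1⊕1⊕1⊕1⊕1⊕0⊕0⊕1⊕0⊕1⊕1⊕1 = 0
p2 = XOR of data positions {3,6,7,10,11,14,15,18,19,22,23,26,27,30,31} = 1⊕0⊕0⊕1⊕1⊕0⊕1⊕1⊕0⊕0⊕1⊕0⊕1⊕1⊕1 = 1
p4 = XOR of data positions {5,6,7,12,13,14,15,20,21,22,23,28,29,30,31} = 0⊕0⊕0⊕0⊕1⊕0⊕1⊕1⊕0⊕0⊕1⊕0⊕1⊕1⊕1 = 1
p8 = XOR of data positions {9,10,11,12,13,14,15,24,25,26,27,28,29,30,31} = 1⊕1⊕1⊕0⊕1⊕0⊕1⊕0⊕0⊕0⊕1⊕0⊕1⊕1⊕1 = 1
p16 = XOR of data positions {17,18,19,20,21,22,23,24,25,26,27,28,29,30,31} = 1⊕1⊕0⊕1⊕0⊕0⊕1⊕0⊕0⊕0⊕1⊕0⊕1⊕1⊕1 = 0
Parity bits p1,p2,p4,p8,p16 = 01110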